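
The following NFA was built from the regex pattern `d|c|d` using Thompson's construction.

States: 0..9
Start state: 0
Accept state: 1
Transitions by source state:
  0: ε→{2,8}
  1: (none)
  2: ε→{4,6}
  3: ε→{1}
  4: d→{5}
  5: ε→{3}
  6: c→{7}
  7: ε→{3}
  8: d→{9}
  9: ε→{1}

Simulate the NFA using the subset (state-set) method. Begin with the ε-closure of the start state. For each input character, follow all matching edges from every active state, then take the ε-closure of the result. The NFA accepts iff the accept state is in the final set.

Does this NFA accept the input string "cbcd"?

initial (ε-close {0}): {0,2,4,6,8}
'c' @ 1: {1,3,7}  (accept∈set)
'b' @ 2: {}  — dead — no transitions
rest 'cd' ignored (set empty)
after full input: {}  (accept=1 not in)

Answer: REJECT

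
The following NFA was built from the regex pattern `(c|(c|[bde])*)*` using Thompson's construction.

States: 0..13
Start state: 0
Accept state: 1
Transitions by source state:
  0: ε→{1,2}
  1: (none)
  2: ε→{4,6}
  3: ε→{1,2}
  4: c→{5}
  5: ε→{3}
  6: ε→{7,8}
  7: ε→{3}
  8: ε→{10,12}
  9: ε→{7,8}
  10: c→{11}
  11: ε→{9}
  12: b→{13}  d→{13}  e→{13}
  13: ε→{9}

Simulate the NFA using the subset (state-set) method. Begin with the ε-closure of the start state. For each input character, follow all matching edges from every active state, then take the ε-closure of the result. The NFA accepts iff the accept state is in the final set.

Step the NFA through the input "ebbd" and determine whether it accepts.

S₀ = ε-closure({0}) = {0,1,2,3,4,6,7,8,10,12}
'e' @ 1: {1,2,3,4,6,7,8,9,10,12,13}  [accepting]
'b' @ 2: {1,2,3,4,6,7,8,9,10,12,13}  [accepting]
'b' @ 3: {1,2,3,4,6,7,8,9,10,12,13}  [accepting]
'd' @ 4: {1,2,3,4,6,7,8,9,10,12,13}  [accepting]
after full input: {1,2,3,4,6,7,8,9,10,12,13}  (accept=1 in)

Answer: ACCEPT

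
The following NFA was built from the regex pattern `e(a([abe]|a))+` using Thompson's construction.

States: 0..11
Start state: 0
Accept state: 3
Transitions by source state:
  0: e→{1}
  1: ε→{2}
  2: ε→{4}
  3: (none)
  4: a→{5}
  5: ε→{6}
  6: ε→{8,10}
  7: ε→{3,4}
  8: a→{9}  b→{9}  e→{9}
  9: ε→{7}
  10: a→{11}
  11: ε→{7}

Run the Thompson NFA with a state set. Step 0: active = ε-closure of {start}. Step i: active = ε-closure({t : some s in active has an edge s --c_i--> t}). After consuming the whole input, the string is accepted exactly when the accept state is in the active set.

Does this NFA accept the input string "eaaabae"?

Answer: ACCEPT

Derivation:
S₀ = ε-closure({0}) = {0}
'e' @ 1: {1,2,4}
'a' @ 2: {5,6,8,10}
'a' @ 3: {3,4,7,9,11}  ✓accept
'a' @ 4: {5,6,8,10}
'b' @ 5: {3,4,7,9}  ✓accept
'a' @ 6: {5,6,8,10}
'e' @ 7: {3,4,7,9}  ✓accept
final: {3,4,7,9}; accept 3 in set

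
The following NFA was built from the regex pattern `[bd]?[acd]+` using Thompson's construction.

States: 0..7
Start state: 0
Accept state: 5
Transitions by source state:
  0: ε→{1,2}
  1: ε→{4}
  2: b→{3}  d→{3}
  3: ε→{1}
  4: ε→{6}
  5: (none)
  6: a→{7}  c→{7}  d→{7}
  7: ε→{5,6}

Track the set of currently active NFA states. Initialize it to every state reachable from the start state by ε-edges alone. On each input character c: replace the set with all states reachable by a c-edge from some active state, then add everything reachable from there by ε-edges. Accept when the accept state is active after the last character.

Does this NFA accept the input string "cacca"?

Answer: ACCEPT

Trace:
initial (ε-close {0}): {0,1,2,4,6}
'c' @ 1: {5,6,7}  ✓accept
'a' @ 2: {5,6,7}  ✓accept
'c' @ 3: {5,6,7}  ✓accept
'c' @ 4: {5,6,7}  ✓accept
'a' @ 5: {5,6,7}  ✓accept
final: {5,6,7}; accept 5 in set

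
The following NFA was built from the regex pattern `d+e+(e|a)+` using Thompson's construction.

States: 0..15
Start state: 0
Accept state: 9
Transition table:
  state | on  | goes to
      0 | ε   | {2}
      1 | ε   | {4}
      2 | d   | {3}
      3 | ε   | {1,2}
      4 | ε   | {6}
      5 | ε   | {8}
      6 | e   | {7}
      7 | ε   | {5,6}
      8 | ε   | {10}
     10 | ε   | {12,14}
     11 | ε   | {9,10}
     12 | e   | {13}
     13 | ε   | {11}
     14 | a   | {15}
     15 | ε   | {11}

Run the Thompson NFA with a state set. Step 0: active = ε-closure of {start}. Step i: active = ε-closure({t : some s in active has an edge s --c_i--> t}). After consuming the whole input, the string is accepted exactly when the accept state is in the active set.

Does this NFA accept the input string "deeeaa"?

start: ε-closure({0}) = {0,2}
'd' @ 1: {1,2,3,4,6}
'e' @ 2: {5,6,7,8,10,12,14}
'e' @ 3: {5,6,7,8,9,10,11,12,13,14}  ✓accept
'e' @ 4: {5,6,7,8,9,10,11,12,13,14}  ✓accept
'a' @ 5: {9,10,11,12,14,15}  ✓accept
'a' @ 6: {9,10,11,12,14,15}  ✓accept
after full input: {9,10,11,12,14,15}  (accept=9 in)

Answer: ACCEPT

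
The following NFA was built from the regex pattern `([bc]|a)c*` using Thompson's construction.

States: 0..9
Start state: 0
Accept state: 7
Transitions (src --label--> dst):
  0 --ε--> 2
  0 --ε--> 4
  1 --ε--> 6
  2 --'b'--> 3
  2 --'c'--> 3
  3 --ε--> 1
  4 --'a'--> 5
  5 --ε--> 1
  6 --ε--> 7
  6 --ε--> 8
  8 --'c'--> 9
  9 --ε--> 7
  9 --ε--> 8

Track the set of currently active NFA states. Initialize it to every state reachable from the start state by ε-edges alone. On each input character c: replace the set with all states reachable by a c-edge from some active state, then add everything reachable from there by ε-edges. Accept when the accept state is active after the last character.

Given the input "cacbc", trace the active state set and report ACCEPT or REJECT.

Answer: REJECT

Trace:
initial (ε-close {0}): {0,2,4}
'c' @ 1: {1,3,6,7,8}  [accepting]
'a' @ 2: {}  — dead — no transitions
rest 'cbc' ignored (set empty)
after full input: {}  (accept=7 not in)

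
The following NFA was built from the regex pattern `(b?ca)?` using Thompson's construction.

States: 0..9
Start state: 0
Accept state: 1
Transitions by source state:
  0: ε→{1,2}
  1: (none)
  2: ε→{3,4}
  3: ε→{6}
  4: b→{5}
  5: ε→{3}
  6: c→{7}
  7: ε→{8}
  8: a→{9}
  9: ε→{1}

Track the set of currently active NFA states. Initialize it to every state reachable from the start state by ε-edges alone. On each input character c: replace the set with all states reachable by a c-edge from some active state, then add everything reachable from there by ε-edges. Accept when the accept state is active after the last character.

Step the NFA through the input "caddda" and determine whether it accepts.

Answer: REJECT

Derivation:
initial (ε-close {0}): {0,1,2,3,4,6}
'c' @ 1: {7,8}
'a' @ 2: {1,9}  ✓accept
'd' @ 3: {}  — dead — no transitions
rest 'dda' ignored (set empty)
end set {} — state 1 not in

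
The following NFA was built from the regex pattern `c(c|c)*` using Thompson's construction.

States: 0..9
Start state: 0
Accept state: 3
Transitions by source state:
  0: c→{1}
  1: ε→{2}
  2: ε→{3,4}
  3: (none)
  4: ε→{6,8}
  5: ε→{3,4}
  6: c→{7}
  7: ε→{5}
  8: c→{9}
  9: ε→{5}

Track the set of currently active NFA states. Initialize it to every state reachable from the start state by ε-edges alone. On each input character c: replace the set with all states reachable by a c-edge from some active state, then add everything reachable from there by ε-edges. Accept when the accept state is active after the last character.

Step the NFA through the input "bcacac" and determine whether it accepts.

initial (ε-close {0}): {0}
'b' @ 1: {}  — state set empty
rest 'cacac' ignored (set empty)
end set {} — state 3 not in

Answer: REJECT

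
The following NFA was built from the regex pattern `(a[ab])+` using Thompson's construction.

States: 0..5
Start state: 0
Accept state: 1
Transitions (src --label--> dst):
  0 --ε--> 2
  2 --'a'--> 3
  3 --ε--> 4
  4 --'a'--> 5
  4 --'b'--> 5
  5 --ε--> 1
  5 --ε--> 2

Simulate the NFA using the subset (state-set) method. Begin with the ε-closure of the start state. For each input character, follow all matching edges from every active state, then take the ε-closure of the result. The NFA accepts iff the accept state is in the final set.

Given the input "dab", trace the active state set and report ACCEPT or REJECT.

initial (ε-close {0}): {0,2}
'd' @ 1: {}  — no active states
rest 'ab' ignored (set empty)
after full input: {}  (accept=1 not in)

Answer: REJECT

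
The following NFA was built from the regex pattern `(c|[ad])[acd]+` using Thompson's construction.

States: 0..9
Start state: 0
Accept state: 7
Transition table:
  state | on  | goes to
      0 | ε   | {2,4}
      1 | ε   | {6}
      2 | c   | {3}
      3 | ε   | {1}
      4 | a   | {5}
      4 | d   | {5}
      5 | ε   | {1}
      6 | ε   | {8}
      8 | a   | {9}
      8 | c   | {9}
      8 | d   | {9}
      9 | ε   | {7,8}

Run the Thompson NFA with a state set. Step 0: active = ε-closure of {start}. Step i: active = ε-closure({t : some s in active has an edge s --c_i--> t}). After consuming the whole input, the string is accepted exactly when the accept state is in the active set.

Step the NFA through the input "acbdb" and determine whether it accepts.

S₀ = ε-closure({0}) = {0,2,4}
'a' @ 1: {1,5,6,8}
'c' @ 2: {7,8,9}  [accepting]
'b' @ 3: {}  — no active states
rest 'db' ignored (set empty)
end set {} — state 7 not in

Answer: REJECT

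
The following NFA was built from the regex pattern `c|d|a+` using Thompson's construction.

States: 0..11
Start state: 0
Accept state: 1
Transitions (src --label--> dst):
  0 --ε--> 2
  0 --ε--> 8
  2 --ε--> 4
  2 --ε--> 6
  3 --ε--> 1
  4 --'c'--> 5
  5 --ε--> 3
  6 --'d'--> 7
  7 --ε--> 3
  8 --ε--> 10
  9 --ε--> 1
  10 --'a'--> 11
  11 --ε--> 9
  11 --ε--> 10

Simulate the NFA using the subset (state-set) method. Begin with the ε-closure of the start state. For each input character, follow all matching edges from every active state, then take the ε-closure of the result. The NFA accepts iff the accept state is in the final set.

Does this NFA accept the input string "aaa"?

Answer: ACCEPT

Steps:
start: ε-closure({0}) = {0,2,4,6,8,10}
'a' @ 1: {1,9,10,11}  ✓accept
'a' @ 2: {1,9,10,11}  ✓accept
'a' @ 3: {1,9,10,11}  ✓accept
end set {1,9,10,11} — state 1 in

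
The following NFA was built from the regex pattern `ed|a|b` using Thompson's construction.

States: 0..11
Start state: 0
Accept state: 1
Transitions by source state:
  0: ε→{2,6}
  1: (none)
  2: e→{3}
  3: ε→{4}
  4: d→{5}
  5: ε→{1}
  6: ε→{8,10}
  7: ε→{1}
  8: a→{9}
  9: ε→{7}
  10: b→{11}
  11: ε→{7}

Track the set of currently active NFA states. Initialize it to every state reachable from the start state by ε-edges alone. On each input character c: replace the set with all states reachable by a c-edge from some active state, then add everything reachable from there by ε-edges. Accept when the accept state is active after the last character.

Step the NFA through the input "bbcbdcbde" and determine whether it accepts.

initial (ε-close {0}): {0,2,6,8,10}
'b' @ 1: {1,7,11}  [accepting]
'b' @ 2: {}  — no active states
rest 'cbdcbde' ignored (set empty)
final: {}; accept 1 not in set

Answer: REJECT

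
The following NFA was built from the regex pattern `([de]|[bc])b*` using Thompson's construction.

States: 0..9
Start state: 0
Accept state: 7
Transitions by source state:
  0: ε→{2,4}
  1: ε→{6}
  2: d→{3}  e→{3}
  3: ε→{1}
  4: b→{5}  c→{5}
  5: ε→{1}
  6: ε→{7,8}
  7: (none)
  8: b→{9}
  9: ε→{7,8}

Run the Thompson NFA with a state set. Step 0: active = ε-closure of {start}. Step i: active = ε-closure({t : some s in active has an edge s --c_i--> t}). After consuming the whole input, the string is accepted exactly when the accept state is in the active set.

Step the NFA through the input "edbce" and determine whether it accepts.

Answer: REJECT

Steps:
start: ε-closure({0}) = {0,2,4}
'e' @ 1: {1,3,6,7,8}  [accepting]
'd' @ 2: {}  — dead — no transitions
rest 'bce' ignored (set empty)
end set {} — state 7 not in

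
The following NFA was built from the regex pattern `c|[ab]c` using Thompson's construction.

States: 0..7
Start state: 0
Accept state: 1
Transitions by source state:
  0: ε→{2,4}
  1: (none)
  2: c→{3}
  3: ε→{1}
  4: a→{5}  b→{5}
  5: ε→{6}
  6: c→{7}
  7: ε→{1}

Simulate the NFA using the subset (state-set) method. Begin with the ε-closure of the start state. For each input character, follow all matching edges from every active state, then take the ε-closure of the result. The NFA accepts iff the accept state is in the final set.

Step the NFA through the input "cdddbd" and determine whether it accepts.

Answer: REJECT

Derivation:
start: ε-closure({0}) = {0,2,4}
'c' @ 1: {1,3}  [accepting]
'd' @ 2: {}  — dead — no transitions
rest 'ddbd' ignored (set empty)
end set {} — state 1 not in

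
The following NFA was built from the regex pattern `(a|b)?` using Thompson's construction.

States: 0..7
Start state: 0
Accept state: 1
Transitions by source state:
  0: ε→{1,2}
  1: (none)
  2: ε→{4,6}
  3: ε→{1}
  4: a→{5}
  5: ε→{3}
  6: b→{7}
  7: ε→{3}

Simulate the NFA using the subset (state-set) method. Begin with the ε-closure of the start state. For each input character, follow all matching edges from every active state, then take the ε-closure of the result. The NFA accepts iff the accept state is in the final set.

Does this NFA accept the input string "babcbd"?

Answer: REJECT

Derivation:
S₀ = ε-closure({0}) = {0,1,2,4,6}
'b' @ 1: {1,3,7}  [accepting]
'a' @ 2: {}  — state set empty
rest 'bcbd' ignored (set empty)
end set {} — state 1 not in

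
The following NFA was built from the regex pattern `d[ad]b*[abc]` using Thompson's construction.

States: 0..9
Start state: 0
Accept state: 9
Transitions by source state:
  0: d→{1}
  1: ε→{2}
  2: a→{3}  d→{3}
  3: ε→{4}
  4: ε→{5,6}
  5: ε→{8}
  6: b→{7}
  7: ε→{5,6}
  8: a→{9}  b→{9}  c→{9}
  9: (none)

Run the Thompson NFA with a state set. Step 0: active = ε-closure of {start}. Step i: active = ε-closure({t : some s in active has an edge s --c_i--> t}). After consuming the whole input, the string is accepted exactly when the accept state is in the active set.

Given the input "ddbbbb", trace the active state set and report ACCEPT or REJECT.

Answer: ACCEPT

Trace:
S₀ = ε-closure({0}) = {0}
'd' @ 1: {1,2}
'd' @ 2: {3,4,5,6,8}
'b' @ 3: {5,6,7,8,9}  ✓accept
'b' @ 4: {5,6,7,8,9}  ✓accept
'b' @ 5: {5,6,7,8,9}  ✓accept
'b' @ 6: {5,6,7,8,9}  ✓accept
final: {5,6,7,8,9}; accept 9 in set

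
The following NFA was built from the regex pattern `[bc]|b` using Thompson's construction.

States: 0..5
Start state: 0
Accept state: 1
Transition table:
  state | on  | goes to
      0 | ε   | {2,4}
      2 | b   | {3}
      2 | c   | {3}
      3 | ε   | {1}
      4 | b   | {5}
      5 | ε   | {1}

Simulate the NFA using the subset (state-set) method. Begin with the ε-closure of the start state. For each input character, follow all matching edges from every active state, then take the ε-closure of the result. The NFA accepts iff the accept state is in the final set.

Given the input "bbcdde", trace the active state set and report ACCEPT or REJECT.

Answer: REJECT

Steps:
start: ε-closure({0}) = {0,2,4}
'b' @ 1: {1,3,5}  [accepting]
'b' @ 2: {}  — no active states
rest 'cdde' ignored (set empty)
after full input: {}  (accept=1 not in)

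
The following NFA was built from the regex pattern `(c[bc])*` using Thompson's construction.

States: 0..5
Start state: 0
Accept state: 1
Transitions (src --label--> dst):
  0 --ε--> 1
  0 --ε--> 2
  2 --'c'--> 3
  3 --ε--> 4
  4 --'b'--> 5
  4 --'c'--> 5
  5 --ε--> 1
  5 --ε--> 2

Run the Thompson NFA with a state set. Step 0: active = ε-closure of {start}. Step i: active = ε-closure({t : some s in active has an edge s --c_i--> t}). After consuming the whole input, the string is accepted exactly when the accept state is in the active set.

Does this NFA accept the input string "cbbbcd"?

Answer: REJECT

Steps:
initial (ε-close {0}): {0,1,2}
'c' @ 1: {3,4}
'b' @ 2: {1,2,5}  [accepting]
'b' @ 3: {}  — no active states
rest 'bcd' ignored (set empty)
after full input: {}  (accept=1 not in)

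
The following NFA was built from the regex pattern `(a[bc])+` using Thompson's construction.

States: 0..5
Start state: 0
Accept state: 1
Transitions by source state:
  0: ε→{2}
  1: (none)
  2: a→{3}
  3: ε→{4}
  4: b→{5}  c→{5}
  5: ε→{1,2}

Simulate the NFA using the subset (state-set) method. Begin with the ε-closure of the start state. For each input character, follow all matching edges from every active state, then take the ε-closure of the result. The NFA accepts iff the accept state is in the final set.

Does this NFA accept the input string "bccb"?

start: ε-closure({0}) = {0,2}
'b' @ 1: {}  — dead — no transitions
rest 'ccb' ignored (set empty)
after full input: {}  (accept=1 not in)

Answer: REJECT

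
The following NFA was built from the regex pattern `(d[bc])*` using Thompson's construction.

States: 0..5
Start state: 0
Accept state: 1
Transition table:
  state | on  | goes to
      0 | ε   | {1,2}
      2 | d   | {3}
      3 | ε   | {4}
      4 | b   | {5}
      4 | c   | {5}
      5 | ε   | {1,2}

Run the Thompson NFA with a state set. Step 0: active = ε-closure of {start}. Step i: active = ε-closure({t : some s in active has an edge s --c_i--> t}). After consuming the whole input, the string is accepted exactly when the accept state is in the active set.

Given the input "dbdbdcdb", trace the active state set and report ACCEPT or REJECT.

start: ε-closure({0}) = {0,1,2}
'd' @ 1: {3,4}
'b' @ 2: {1,2,5}  ✓accept
'd' @ 3: {3,4}
'b' @ 4: {1,2,5}  ✓accept
'd' @ 5: {3,4}
'c' @ 6: {1,2,5}  ✓accept
'd' @ 7: {3,4}
'b' @ 8: {1,2,5}  ✓accept
after full input: {1,2,5}  (accept=1 in)

Answer: ACCEPT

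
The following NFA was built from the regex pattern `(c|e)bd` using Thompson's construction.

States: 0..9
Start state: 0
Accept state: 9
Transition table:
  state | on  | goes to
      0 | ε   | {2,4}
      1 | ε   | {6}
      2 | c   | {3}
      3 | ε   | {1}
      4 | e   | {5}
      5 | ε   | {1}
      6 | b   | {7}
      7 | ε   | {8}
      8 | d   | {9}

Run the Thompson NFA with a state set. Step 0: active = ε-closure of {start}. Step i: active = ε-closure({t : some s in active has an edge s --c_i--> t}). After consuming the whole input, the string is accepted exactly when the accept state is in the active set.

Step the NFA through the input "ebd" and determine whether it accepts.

S₀ = ε-closure({0}) = {0,2,4}
'e' @ 1: {1,5,6}
'b' @ 2: {7,8}
'd' @ 3: {9}  ✓accept
final: {9}; accept 9 in set

Answer: ACCEPT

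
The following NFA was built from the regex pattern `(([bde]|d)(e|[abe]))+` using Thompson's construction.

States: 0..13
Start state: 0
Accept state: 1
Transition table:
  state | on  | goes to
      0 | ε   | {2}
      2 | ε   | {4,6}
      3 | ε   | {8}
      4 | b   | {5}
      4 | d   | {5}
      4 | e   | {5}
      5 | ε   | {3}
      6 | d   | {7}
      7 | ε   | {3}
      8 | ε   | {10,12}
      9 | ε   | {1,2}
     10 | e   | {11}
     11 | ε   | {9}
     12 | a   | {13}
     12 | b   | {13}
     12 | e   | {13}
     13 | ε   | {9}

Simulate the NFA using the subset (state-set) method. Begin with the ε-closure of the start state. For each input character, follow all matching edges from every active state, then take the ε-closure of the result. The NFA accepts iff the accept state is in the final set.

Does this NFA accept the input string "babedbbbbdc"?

Answer: REJECT

Trace:
initial (ε-close {0}): {0,2,4,6}
'b' @ 1: {3,5,8,10,12}
'a' @ 2: {1,2,4,6,9,13}  (accept∈set)
'b' @ 3: {3,5,8,10,12}
'e' @ 4: {1,2,4,6,9,11,13}  (accept∈set)
'd' @ 5: {3,5,7,8,10,12}
'b' @ 6: {1,2,4,6,9,13}  (accept∈set)
'b' @ 7: {3,5,8,10,12}
'b' @ 8: {1,2,4,6,9,13}  (accept∈set)
'b' @ 9: {3,5,8,10,12}
'd' @ 10: {}  — state set empty
rest 'c' ignored (set empty)
final: {}; accept 1 not in set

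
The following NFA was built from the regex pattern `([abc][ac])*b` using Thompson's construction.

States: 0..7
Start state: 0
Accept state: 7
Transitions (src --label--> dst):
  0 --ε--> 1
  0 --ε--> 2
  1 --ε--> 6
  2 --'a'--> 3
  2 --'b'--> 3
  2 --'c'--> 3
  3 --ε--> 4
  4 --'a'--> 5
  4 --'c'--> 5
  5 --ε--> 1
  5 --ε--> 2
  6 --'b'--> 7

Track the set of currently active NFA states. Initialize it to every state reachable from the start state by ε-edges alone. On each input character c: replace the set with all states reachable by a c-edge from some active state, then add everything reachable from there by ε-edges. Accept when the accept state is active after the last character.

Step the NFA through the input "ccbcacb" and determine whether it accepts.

Answer: ACCEPT

Derivation:
start: ε-closure({0}) = {0,1,2,6}
'c' @ 1: {3,4}
'c' @ 2: {1,2,5,6}
'b' @ 3: {3,4,7}  ✓accept
'c' @ 4: {1,2,5,6}
'a' @ 5: {3,4}
'c' @ 6: {1,2,5,6}
'b' @ 7: {3,4,7}  ✓accept
end set {3,4,7} — state 7 in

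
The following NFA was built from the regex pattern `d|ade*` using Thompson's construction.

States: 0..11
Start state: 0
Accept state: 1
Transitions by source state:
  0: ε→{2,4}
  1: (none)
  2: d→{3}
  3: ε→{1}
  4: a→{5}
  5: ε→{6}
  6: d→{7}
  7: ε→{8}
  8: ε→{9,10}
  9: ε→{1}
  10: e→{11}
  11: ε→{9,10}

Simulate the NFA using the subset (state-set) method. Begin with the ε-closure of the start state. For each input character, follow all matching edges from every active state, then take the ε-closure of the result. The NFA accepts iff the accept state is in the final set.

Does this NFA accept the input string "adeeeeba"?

Answer: REJECT

Steps:
initial (ε-close {0}): {0,2,4}
'a' @ 1: {5,6}
'd' @ 2: {1,7,8,9,10}  [accepting]
'e' @ 3: {1,9,10,11}  [accepting]
'e' @ 4: {1,9,10,11}  [accepting]
'e' @ 5: {1,9,10,11}  [accepting]
'e' @ 6: {1,9,10,11}  [accepting]
'b' @ 7: {}  — state set empty
rest 'a' ignored (set empty)
end set {} — state 1 not in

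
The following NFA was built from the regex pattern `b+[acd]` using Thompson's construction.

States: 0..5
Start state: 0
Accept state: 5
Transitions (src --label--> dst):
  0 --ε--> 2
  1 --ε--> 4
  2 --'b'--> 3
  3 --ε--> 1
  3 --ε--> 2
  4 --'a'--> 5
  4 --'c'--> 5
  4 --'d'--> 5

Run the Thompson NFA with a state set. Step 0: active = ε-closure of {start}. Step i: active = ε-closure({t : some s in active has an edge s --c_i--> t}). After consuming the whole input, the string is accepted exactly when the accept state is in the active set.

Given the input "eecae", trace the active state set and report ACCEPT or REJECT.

Answer: REJECT

Derivation:
S₀ = ε-closure({0}) = {0,2}
'e' @ 1: {}  — state set empty
rest 'ecae' ignored (set empty)
final: {}; accept 5 not in set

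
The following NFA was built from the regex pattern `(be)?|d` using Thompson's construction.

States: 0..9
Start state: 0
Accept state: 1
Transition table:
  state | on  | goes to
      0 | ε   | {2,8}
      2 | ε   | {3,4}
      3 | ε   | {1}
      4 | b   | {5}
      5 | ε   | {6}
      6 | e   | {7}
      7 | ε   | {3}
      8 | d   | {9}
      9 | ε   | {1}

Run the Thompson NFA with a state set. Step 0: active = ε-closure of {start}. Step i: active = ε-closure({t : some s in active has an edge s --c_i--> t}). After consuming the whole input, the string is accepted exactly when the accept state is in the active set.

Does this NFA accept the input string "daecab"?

initial (ε-close {0}): {0,1,2,3,4,8}
'd' @ 1: {1,9}  ✓accept
'a' @ 2: {}  — state set empty
rest 'ecab' ignored (set empty)
after full input: {}  (accept=1 not in)

Answer: REJECT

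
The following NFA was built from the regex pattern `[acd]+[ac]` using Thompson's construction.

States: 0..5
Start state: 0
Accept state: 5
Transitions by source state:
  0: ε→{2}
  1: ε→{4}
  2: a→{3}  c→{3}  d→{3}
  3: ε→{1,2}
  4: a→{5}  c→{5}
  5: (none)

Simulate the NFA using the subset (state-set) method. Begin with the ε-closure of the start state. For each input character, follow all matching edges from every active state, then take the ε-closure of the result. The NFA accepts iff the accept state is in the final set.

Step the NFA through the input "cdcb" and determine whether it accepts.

Answer: REJECT

Steps:
start: ε-closure({0}) = {0,2}
'c' @ 1: {1,2,3,4}
'd' @ 2: {1,2,3,4}
'c' @ 3: {1,2,3,4,5}  (accept∈set)
'b' @ 4: {}  — dead — no transitions
after full input: {}  (accept=5 not in)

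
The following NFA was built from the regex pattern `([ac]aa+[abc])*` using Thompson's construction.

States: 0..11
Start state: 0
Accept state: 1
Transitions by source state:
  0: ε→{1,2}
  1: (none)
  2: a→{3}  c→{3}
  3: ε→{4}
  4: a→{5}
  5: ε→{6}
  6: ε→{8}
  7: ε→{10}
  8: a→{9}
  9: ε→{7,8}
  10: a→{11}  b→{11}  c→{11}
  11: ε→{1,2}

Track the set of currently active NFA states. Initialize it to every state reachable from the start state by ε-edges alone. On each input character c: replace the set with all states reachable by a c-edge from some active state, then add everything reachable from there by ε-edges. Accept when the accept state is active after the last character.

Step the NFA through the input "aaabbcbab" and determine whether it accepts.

Answer: REJECT

Trace:
initial (ε-close {0}): {0,1,2}
'a' @ 1: {3,4}
'a' @ 2: {5,6,8}
'a' @ 3: {7,8,9,10}
'b' @ 4: {1,2,11}  (accept∈set)
'b' @ 5: {}  — dead — no transitions
rest 'cbab' ignored (set empty)
final: {}; accept 1 not in set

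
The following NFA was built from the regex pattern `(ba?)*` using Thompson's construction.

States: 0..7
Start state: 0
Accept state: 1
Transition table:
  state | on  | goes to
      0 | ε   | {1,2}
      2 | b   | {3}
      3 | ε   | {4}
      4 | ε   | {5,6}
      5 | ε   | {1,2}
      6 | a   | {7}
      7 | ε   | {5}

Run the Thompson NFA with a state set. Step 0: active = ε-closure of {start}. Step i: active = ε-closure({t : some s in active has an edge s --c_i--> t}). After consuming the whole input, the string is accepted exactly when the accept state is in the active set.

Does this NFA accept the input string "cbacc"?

Answer: REJECT

Steps:
start: ε-closure({0}) = {0,1,2}
'c' @ 1: {}  — state set empty
rest 'bacc' ignored (set empty)
end set {} — state 1 not in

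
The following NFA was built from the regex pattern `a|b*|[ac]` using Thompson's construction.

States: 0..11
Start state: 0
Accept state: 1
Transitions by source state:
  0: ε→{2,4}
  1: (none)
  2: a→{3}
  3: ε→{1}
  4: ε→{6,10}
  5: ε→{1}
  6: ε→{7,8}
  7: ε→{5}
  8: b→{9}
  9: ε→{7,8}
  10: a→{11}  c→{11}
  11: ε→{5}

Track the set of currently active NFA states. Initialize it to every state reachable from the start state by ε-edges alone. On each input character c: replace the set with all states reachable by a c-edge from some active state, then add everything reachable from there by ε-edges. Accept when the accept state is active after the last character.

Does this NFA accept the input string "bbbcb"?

Answer: REJECT

Steps:
S₀ = ε-closure({0}) = {0,1,2,4,5,6,7,8,10}
'b' @ 1: {1,5,7,8,9}  [accepting]
'b' @ 2: {1,5,7,8,9}  [accepting]
'b' @ 3: {1,5,7,8,9}  [accepting]
'c' @ 4: {}  — state set empty
rest 'b' ignored (set empty)
final: {}; accept 1 not in set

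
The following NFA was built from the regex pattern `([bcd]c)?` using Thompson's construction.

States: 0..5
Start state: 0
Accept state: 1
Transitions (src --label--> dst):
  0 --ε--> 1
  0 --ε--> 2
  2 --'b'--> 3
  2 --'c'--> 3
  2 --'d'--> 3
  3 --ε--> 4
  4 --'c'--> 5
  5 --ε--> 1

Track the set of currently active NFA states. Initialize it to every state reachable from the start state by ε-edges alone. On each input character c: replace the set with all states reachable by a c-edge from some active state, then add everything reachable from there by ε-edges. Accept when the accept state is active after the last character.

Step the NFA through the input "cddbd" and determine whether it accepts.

initial (ε-close {0}): {0,1,2}
'c' @ 1: {3,4}
'd' @ 2: {}  — state set empty
rest 'dbd' ignored (set empty)
final: {}; accept 1 not in set

Answer: REJECT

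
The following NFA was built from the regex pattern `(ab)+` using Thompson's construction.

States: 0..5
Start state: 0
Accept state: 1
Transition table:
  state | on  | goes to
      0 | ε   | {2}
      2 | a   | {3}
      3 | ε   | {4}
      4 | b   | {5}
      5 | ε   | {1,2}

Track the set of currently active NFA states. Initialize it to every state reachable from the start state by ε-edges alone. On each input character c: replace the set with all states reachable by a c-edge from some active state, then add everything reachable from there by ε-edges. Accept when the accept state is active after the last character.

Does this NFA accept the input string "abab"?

S₀ = ε-closure({0}) = {0,2}
'a' @ 1: {3,4}
'b' @ 2: {1,2,5}  [accepting]
'a' @ 3: {3,4}
'b' @ 4: {1,2,5}  [accepting]
final: {1,2,5}; accept 1 in set

Answer: ACCEPT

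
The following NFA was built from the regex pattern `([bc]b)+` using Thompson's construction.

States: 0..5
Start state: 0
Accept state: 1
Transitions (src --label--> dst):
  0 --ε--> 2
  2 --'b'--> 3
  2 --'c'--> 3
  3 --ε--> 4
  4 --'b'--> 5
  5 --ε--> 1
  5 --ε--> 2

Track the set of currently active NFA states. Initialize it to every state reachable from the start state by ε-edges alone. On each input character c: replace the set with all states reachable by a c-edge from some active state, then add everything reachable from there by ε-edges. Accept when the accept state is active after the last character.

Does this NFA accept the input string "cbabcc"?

Answer: REJECT

Derivation:
initial (ε-close {0}): {0,2}
'c' @ 1: {3,4}
'b' @ 2: {1,2,5}  (accept∈set)
'a' @ 3: {}  — dead — no transitions
rest 'bcc' ignored (set empty)
final: {}; accept 1 not in set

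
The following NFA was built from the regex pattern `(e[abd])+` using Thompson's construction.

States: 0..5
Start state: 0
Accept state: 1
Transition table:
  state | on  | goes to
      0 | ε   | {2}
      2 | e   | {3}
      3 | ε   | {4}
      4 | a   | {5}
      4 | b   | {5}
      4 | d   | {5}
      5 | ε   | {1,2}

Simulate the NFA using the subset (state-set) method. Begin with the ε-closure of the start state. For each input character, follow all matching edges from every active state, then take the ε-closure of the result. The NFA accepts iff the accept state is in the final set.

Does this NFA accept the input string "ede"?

initial (ε-close {0}): {0,2}
'e' @ 1: {3,4}
'd' @ 2: {1,2,5}  [accepting]
'e' @ 3: {3,4}
after full input: {3,4}  (accept=1 not in)

Answer: REJECT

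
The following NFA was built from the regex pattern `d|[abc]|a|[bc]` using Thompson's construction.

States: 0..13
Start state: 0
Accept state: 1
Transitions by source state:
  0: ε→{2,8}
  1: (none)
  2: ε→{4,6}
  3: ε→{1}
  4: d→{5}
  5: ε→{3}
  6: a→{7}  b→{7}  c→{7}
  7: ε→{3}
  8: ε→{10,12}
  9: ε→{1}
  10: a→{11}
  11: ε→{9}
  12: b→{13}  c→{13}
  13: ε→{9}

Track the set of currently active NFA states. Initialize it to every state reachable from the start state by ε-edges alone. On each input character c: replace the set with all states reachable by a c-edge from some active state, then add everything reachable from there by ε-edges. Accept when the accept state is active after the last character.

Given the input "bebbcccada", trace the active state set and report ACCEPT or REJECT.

initial (ε-close {0}): {0,2,4,6,8,10,12}
'b' @ 1: {1,3,7,9,13}  ✓accept
'e' @ 2: {}  — no active states
rest 'bbcccada' ignored (set empty)
after full input: {}  (accept=1 not in)

Answer: REJECT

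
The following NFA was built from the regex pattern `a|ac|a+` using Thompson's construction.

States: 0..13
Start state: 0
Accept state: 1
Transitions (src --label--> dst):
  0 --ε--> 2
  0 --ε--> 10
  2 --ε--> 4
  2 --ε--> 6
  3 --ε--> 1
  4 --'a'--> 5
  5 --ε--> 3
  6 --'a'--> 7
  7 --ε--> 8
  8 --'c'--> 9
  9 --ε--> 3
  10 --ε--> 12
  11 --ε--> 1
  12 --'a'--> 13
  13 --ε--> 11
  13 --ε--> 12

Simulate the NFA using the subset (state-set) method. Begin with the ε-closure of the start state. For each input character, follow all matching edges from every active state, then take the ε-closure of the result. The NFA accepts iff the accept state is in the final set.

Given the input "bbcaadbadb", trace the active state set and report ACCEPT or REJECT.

Answer: REJECT

Trace:
S₀ = ε-closure({0}) = {0,2,4,6,10,12}
'b' @ 1: {}  — state set empty
rest 'bcaadbadb' ignored (set empty)
final: {}; accept 1 not in set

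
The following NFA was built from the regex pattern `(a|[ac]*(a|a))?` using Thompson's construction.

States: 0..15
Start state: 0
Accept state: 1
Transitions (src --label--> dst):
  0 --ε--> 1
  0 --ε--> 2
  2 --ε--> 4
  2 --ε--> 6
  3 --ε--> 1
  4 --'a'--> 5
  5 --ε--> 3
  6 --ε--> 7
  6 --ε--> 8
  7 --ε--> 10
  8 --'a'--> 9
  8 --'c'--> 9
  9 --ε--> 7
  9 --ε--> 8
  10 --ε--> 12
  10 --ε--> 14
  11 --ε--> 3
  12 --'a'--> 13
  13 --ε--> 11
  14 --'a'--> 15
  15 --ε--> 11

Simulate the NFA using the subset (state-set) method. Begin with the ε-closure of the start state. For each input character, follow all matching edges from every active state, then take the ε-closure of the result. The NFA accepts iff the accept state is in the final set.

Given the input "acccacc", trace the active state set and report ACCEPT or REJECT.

start: ε-closure({0}) = {0,1,2,4,6,7,8,10,12,14}
'a' @ 1: {1,3,5,7,8,9,10,11,12,13,14,15}  (accept∈set)
'c' @ 2: {7,8,9,10,12,14}
'c' @ 3: {7,8,9,10,12,14}
'c' @ 4: {7,8,9,10,12,14}
'a' @ 5: {1,3,7,8,9,10,11,12,13,14,15}  (accept∈set)
'c' @ 6: {7,8,9,10,12,14}
'c' @ 7: {7,8,9,10,12,14}
after full input: {7,8,9,10,12,14}  (accept=1 not in)

Answer: REJECT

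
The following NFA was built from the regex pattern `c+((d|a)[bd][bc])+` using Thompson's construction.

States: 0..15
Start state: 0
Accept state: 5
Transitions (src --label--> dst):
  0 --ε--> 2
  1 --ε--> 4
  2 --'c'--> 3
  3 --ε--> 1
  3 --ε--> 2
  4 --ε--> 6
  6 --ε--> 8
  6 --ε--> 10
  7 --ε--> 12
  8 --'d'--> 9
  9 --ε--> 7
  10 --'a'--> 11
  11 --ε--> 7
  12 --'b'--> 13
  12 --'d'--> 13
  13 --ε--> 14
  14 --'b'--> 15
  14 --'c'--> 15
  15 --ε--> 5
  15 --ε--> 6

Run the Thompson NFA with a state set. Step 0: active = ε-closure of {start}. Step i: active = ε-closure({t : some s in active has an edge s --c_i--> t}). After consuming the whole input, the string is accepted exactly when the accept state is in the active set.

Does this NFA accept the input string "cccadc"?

Answer: ACCEPT

Steps:
initial (ε-close {0}): {0,2}
'c' @ 1: {1,2,3,4,6,8,10}
'c' @ 2: {1,2,3,4,6,8,10}
'c' @ 3: {1,2,3,4,6,8,10}
'a' @ 4: {7,11,12}
'd' @ 5: {13,14}
'c' @ 6: {5,6,8,10,15}  (accept∈set)
final: {5,6,8,10,15}; accept 5 in set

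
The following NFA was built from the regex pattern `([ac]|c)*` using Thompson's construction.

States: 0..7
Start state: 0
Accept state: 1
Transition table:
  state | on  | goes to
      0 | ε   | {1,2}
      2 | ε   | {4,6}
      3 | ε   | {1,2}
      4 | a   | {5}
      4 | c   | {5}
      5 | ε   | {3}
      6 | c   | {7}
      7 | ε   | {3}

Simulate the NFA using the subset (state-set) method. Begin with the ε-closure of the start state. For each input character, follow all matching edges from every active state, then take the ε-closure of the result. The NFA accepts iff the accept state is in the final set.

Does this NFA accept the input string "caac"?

S₀ = ε-closure({0}) = {0,1,2,4,6}
'c' @ 1: {1,2,3,4,5,6,7}  ✓accept
'a' @ 2: {1,2,3,4,5,6}  ✓accept
'a' @ 3: {1,2,3,4,5,6}  ✓accept
'c' @ 4: {1,2,3,4,5,6,7}  ✓accept
final: {1,2,3,4,5,6,7}; accept 1 in set

Answer: ACCEPT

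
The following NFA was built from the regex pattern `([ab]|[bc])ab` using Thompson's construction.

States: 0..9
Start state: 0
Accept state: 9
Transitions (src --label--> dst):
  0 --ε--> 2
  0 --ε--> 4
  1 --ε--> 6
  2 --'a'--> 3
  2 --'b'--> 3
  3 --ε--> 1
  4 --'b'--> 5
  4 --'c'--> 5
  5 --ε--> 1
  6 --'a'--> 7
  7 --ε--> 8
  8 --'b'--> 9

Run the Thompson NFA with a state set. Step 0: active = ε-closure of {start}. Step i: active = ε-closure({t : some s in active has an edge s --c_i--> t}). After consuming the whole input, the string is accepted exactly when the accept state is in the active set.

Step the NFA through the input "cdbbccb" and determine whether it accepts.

Answer: REJECT

Derivation:
initial (ε-close {0}): {0,2,4}
'c' @ 1: {1,5,6}
'd' @ 2: {}  — state set empty
rest 'bbccb' ignored (set empty)
after full input: {}  (accept=9 not in)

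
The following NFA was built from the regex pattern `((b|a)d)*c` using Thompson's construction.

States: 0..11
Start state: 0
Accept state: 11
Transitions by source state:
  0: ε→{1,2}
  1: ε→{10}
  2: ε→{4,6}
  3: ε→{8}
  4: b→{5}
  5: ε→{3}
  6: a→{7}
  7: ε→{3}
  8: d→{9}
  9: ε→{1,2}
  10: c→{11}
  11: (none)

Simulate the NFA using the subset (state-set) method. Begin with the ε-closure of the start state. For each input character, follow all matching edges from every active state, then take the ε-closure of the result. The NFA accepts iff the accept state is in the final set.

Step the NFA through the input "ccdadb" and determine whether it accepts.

start: ε-closure({0}) = {0,1,2,4,6,10}
'c' @ 1: {11}  (accept∈set)
'c' @ 2: {}  — state set empty
rest 'dadb' ignored (set empty)
after full input: {}  (accept=11 not in)

Answer: REJECT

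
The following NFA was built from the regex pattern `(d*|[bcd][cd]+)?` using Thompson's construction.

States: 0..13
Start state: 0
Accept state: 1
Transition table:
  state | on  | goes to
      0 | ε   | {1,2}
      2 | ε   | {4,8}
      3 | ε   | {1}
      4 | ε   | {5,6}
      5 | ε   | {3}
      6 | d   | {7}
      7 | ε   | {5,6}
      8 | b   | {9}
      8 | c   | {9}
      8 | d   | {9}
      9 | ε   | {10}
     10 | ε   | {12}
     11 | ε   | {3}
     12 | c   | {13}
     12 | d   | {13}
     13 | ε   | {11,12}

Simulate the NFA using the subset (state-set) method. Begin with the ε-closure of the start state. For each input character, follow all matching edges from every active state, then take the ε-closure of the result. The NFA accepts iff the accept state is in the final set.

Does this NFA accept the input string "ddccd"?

Answer: ACCEPT

Trace:
S₀ = ε-closure({0}) = {0,1,2,3,4,5,6,8}
'd' @ 1: {1,3,5,6,7,9,10,12}  [accepting]
'd' @ 2: {1,3,5,6,7,11,12,13}  [accepting]
'c' @ 3: {1,3,11,12,13}  [accepting]
'c' @ 4: {1,3,11,12,13}  [accepting]
'd' @ 5: {1,3,11,12,13}  [accepting]
after full input: {1,3,11,12,13}  (accept=1 in)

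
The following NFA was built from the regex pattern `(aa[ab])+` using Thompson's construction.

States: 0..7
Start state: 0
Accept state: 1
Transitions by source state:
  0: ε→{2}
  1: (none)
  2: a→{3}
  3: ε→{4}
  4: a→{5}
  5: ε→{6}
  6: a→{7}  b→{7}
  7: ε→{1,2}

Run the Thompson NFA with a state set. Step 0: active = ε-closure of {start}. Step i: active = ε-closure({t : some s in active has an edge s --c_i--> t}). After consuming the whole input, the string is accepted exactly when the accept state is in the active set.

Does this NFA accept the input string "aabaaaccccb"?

initial (ε-close {0}): {0,2}
'a' @ 1: {3,4}
'a' @ 2: {5,6}
'b' @ 3: {1,2,7}  ✓accept
'a' @ 4: {3,4}
'a' @ 5: {5,6}
'a' @ 6: {1,2,7}  ✓accept
'c' @ 7: {}  — dead — no transitions
rest 'cccb' ignored (set empty)
final: {}; accept 1 not in set

Answer: REJECT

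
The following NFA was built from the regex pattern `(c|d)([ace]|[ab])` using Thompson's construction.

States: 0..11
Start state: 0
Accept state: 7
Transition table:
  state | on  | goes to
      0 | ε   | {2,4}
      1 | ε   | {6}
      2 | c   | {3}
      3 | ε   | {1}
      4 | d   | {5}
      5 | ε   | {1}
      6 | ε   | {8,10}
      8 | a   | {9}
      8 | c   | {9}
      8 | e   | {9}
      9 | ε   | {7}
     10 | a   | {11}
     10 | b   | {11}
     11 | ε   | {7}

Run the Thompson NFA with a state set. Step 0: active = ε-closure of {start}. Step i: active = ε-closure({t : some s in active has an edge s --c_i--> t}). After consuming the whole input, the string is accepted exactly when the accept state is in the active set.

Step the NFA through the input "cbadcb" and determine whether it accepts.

Answer: REJECT

Derivation:
start: ε-closure({0}) = {0,2,4}
'c' @ 1: {1,3,6,8,10}
'b' @ 2: {7,11}  [accepting]
'a' @ 3: {}  — state set empty
rest 'dcb' ignored (set empty)
end set {} — state 7 not in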